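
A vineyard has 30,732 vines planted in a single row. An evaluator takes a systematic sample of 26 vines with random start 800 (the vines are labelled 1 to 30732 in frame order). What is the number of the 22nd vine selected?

k = 30732/26 = 1182
22nd selection = r + (22−1)·k = 800 + 21×1182 = 800 + 24822 = 25622

25622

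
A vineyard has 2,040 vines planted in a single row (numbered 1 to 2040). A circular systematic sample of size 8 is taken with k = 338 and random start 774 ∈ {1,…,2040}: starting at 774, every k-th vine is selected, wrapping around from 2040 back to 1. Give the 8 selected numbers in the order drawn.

774, 1112, 1450, 1788, 86, 424, 762, 1100

Selection 1: 774
Selection 2: 774 + 338 = 1112
Selection 3: 1112 + 338 = 1450
Selection 4: 1450 + 338 = 1788
Selection 5: 1788 + 338 = 2126 → 2126 − 2040 = 86
Selection 6: 86 + 338 = 424
Selection 7: 424 + 338 = 762
Selection 8: 762 + 338 = 1100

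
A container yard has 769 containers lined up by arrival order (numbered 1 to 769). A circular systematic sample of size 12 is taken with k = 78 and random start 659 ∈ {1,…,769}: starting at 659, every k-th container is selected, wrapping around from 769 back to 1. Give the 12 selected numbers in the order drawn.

659, 737, 46, 124, 202, 280, 358, 436, 514, 592, 670, 748

Selection 1: 659
Selection 2: 659 + 78 = 737
Selection 3: 737 + 78 = 815 → 815 − 769 = 46
Selection 4: 46 + 78 = 124
Selection 5: 124 + 78 = 202
Selection 6: 202 + 78 = 280
Selection 7: 280 + 78 = 358
Selection 8: 358 + 78 = 436
Selection 9: 436 + 78 = 514
Selection 10: 514 + 78 = 592
Selection 11: 592 + 78 = 670
Selection 12: 670 + 78 = 748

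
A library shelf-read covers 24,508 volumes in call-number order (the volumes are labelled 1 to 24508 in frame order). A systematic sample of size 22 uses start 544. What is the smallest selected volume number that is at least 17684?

18368

k = 24508/22 = 1114
Steps past start: ⌈(17684 − 544)/1114⌉ = ⌈17140/1114⌉ = 16
Selected volume: 544 + 16×1114 = 18368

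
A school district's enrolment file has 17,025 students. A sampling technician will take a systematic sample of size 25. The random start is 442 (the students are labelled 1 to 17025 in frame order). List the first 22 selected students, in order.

k = N/n = 17025/25 = 681
student 1: 442
student 2: 442 + 681 = 1123
student 3: 1123 + 681 = 1804
student 4: 1804 + 681 = 2485
student 5: 2485 + 681 = 3166
student 6: 3166 + 681 = 3847
student 7: 3847 + 681 = 4528
student 8: 4528 + 681 = 5209
student 9: 5209 + 681 = 5890
student 10: 5890 + 681 = 6571
student 11: 6571 + 681 = 7252
student 12: 7252 + 681 = 7933
student 13: 7933 + 681 = 8614
student 14: 8614 + 681 = 9295
student 15: 9295 + 681 = 9976
student 16: 9976 + 681 = 10657
student 17: 10657 + 681 = 11338
student 18: 11338 + 681 = 12019
student 19: 12019 + 681 = 12700
student 20: 12700 + 681 = 13381
student 21: 13381 + 681 = 14062
student 22: 14062 + 681 = 14743

442, 1123, 1804, 2485, 3166, 3847, 4528, 5209, 5890, 6571, 7252, 7933, 8614, 9295, 9976, 10657, 11338, 12019, 12700, 13381, 14062, 14743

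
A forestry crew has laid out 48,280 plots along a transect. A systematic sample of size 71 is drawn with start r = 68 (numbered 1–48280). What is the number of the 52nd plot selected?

k = 48280/71 = 680
52nd selection = r + (52−1)·k = 68 + 51×680 = 68 + 34680 = 34748

34748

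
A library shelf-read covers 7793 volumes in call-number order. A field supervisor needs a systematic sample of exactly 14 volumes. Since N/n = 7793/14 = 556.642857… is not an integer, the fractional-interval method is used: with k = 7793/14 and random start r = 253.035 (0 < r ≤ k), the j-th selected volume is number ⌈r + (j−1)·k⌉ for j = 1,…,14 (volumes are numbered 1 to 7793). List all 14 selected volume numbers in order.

j=1: r + 0k = 253.035 → ⌈·⌉ = 254
j=2: r + 1k = 809.677857… → ⌈·⌉ = 810
j=3: r + 2k = 1366.320714… → ⌈·⌉ = 1367
j=4: r + 3k = 1922.963571… → ⌈·⌉ = 1923
j=5: r + 4k = 2479.606428… → ⌈·⌉ = 2480
j=6: r + 5k = 3036.249285… → ⌈·⌉ = 3037
j=7: r + 6k = 3592.892142… → ⌈·⌉ = 3593
j=8: r + 7k = 4149.535 → ⌈·⌉ = 4150
j=9: r + 8k = 4706.177857… → ⌈·⌉ = 4707
j=10: r + 9k = 5262.820714… → ⌈·⌉ = 5263
j=11: r + 10k = 5819.463571… → ⌈·⌉ = 5820
j=12: r + 11k = 6376.106428… → ⌈·⌉ = 6377
j=13: r + 12k = 6932.749285… → ⌈·⌉ = 6933
j=14: r + 13k = 7489.392142… → ⌈·⌉ = 7490

254, 810, 1367, 1923, 2480, 3037, 3593, 4150, 4707, 5263, 5820, 6377, 6933, 7490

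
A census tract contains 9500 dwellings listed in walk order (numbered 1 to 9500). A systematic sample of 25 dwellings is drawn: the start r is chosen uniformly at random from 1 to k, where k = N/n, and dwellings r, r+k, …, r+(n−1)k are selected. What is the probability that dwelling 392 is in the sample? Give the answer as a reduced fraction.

k = 9500/25 = 380.
Dwelling 392 is selected iff r ≡ 392 (mod 380); exactly one such r in {1,…,380}.
Inclusion probability = 1/380.

1/380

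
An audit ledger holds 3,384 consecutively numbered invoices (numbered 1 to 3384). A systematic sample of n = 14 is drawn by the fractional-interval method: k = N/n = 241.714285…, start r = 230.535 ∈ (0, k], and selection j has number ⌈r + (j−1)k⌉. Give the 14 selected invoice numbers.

231, 473, 714, 956, 1198, 1440, 1681, 1923, 2165, 2406, 2648, 2890, 3132, 3373

j=1: r + 0k = 230.535 → ⌈·⌉ = 231
j=2: r + 1k = 472.249285… → ⌈·⌉ = 473
j=3: r + 2k = 713.963571… → ⌈·⌉ = 714
j=4: r + 3k = 955.677857… → ⌈·⌉ = 956
j=5: r + 4k = 1197.392142… → ⌈·⌉ = 1198
j=6: r + 5k = 1439.106428… → ⌈·⌉ = 1440
j=7: r + 6k = 1680.820714… → ⌈·⌉ = 1681
j=8: r + 7k = 1922.535 → ⌈·⌉ = 1923
j=9: r + 8k = 2164.249285… → ⌈·⌉ = 2165
j=10: r + 9k = 2405.963571… → ⌈·⌉ = 2406
j=11: r + 10k = 2647.677857… → ⌈·⌉ = 2648
j=12: r + 11k = 2889.392142… → ⌈·⌉ = 2890
j=13: r + 12k = 3131.106428… → ⌈·⌉ = 3132
j=14: r + 13k = 3372.820714… → ⌈·⌉ = 3373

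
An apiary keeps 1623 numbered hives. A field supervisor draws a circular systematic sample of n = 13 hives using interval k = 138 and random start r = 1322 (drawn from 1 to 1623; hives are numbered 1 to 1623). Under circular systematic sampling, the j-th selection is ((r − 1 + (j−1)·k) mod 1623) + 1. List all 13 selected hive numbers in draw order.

Selection 1: 1322
Selection 2: 1322 + 138 = 1460
Selection 3: 1460 + 138 = 1598
Selection 4: 1598 + 138 = 1736 → 1736 − 1623 = 113
Selection 5: 113 + 138 = 251
Selection 6: 251 + 138 = 389
Selection 7: 389 + 138 = 527
Selection 8: 527 + 138 = 665
Selection 9: 665 + 138 = 803
Selection 10: 803 + 138 = 941
Selection 11: 941 + 138 = 1079
Selection 12: 1079 + 138 = 1217
Selection 13: 1217 + 138 = 1355

1322, 1460, 1598, 113, 251, 389, 527, 665, 803, 941, 1079, 1217, 1355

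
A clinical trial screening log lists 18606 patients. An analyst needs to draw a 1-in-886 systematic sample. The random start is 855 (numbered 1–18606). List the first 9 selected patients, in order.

patient 1: 855
patient 2: 855 + 886 = 1741
patient 3: 1741 + 886 = 2627
patient 4: 2627 + 886 = 3513
patient 5: 3513 + 886 = 4399
patient 6: 4399 + 886 = 5285
patient 7: 5285 + 886 = 6171
patient 8: 6171 + 886 = 7057
patient 9: 7057 + 886 = 7943

855, 1741, 2627, 3513, 4399, 5285, 6171, 7057, 7943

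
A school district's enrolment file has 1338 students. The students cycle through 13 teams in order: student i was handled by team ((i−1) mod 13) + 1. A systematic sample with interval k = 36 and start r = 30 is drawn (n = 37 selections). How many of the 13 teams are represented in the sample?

13

Consecutive selections differ by k = 36, so their team numbers differ by 36 mod 13 = 10.
gcd(36, 13) = 1, so the sample visits 13/1 = 13 distinct residues mod 13.
Start 30 is team 4; the teams hit are 1, 2, 3, 4, 5, 6, 7, 8, 9, 10, 11, 12, 13.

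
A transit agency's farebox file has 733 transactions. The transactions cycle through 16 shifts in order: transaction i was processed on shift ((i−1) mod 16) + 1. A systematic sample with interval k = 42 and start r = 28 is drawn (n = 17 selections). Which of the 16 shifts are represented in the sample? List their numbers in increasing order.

Consecutive selections differ by k = 42, so their shift numbers differ by 42 mod 16 = 10.
gcd(42, 16) = 2, so the sample visits 16/2 = 8 distinct residues mod 16.
Start 28 is shift 12; the shifts hit are 2, 4, 6, 8, 10, 12, 14, 16.

2, 4, 6, 8, 10, 12, 14, 16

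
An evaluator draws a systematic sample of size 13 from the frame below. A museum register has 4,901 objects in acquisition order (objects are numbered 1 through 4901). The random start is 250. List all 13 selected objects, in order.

k = N/n = 4901/13 = 377
object 1: 250
object 2: 250 + 377 = 627
object 3: 627 + 377 = 1004
object 4: 1004 + 377 = 1381
object 5: 1381 + 377 = 1758
object 6: 1758 + 377 = 2135
object 7: 2135 + 377 = 2512
object 8: 2512 + 377 = 2889
object 9: 2889 + 377 = 3266
object 10: 3266 + 377 = 3643
object 11: 3643 + 377 = 4020
object 12: 4020 + 377 = 4397
object 13: 4397 + 377 = 4774

250, 627, 1004, 1381, 1758, 2135, 2512, 2889, 3266, 3643, 4020, 4397, 4774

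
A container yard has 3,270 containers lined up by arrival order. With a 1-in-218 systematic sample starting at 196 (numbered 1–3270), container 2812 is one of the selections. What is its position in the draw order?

k = 218
position = (2812 − 196)/218 + 1 = 2616/218 + 1 = 12 + 1 = 13

13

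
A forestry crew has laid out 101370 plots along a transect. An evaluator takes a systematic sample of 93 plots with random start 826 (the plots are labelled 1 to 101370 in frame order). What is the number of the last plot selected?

101106

k = 101370/93 = 1090
93rd selection = r + (93−1)·k = 826 + 92×1090 = 826 + 100280 = 101106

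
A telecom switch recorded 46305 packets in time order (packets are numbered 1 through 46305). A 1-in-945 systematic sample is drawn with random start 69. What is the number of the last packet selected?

45429

k = 945
49th selection = r + (49−1)·k = 69 + 48×945 = 69 + 45360 = 45429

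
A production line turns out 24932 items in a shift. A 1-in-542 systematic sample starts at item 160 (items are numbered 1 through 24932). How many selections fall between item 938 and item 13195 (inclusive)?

k = 542
First selection ≥ 938: 160 + ⌈(938−160)/542⌉·542 = 160 + 2×542 = 1244
Last selection ≤ 13195: 160 + ⌊(13195−160)/542⌋·542 = 160 + 24×542 = 13168
Count = 24 − 2 + 1 = 23

23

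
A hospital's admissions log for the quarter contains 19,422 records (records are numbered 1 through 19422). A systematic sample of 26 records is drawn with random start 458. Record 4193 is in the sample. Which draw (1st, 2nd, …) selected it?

k = 19422/26 = 747
position = (4193 − 458)/747 + 1 = 3735/747 + 1 = 5 + 1 = 6

6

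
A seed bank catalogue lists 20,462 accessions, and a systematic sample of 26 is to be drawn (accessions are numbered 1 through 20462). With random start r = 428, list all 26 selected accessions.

k = N/n = 20462/26 = 787
accession 1: 428
accession 2: 428 + 787 = 1215
accession 3: 1215 + 787 = 2002
accession 4: 2002 + 787 = 2789
accession 5: 2789 + 787 = 3576
accession 6: 3576 + 787 = 4363
accession 7: 4363 + 787 = 5150
accession 8: 5150 + 787 = 5937
accession 9: 5937 + 787 = 6724
accession 10: 6724 + 787 = 7511
accession 11: 7511 + 787 = 8298
accession 12: 8298 + 787 = 9085
accession 13: 9085 + 787 = 9872
accession 14: 9872 + 787 = 10659
accession 15: 10659 + 787 = 11446
accession 16: 11446 + 787 = 12233
accession 17: 12233 + 787 = 13020
accession 18: 13020 + 787 = 13807
accession 19: 13807 + 787 = 14594
accession 20: 14594 + 787 = 15381
accession 21: 15381 + 787 = 16168
accession 22: 16168 + 787 = 16955
accession 23: 16955 + 787 = 17742
accession 24: 17742 + 787 = 18529
accession 25: 18529 + 787 = 19316
accession 26: 19316 + 787 = 20103

428, 1215, 2002, 2789, 3576, 4363, 5150, 5937, 6724, 7511, 8298, 9085, 9872, 10659, 11446, 12233, 13020, 13807, 14594, 15381, 16168, 16955, 17742, 18529, 19316, 20103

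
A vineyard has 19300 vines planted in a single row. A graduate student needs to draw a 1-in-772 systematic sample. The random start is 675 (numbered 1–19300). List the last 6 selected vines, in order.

15343, 16115, 16887, 17659, 18431, 19203

20th selection = 675 + 19×772 = 15343
21st: 15343 + 772 = 16115
22nd: 16115 + 772 = 16887
23rd: 16887 + 772 = 17659
24th: 17659 + 772 = 18431
25th: 18431 + 772 = 19203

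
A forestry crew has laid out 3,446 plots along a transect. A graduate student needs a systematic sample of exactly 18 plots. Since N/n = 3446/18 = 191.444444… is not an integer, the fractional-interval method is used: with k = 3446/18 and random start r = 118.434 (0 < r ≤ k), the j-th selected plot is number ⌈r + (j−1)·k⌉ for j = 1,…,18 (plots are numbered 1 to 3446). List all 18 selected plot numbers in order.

119, 310, 502, 693, 885, 1076, 1268, 1459, 1650, 1842, 2033, 2225, 2416, 2608, 2799, 2991, 3182, 3373

j=1: r + 0k = 118.434 → ⌈·⌉ = 119
j=2: r + 1k = 309.878444… → ⌈·⌉ = 310
j=3: r + 2k = 501.322888… → ⌈·⌉ = 502
j=4: r + 3k = 692.767333… → ⌈·⌉ = 693
j=5: r + 4k = 884.211777… → ⌈·⌉ = 885
j=6: r + 5k = 1075.656222… → ⌈·⌉ = 1076
j=7: r + 6k = 1267.100666… → ⌈·⌉ = 1268
j=8: r + 7k = 1458.545111… → ⌈·⌉ = 1459
j=9: r + 8k = 1649.989555… → ⌈·⌉ = 1650
j=10: r + 9k = 1841.434 → ⌈·⌉ = 1842
j=11: r + 10k = 2032.878444… → ⌈·⌉ = 2033
j=12: r + 11k = 2224.322888… → ⌈·⌉ = 2225
j=13: r + 12k = 2415.767333… → ⌈·⌉ = 2416
j=14: r + 13k = 2607.211777… → ⌈·⌉ = 2608
j=15: r + 14k = 2798.656222… → ⌈·⌉ = 2799
j=16: r + 15k = 2990.100666… → ⌈·⌉ = 2991
j=17: r + 16k = 3181.545111… → ⌈·⌉ = 3182
j=18: r + 17k = 3372.989555… → ⌈·⌉ = 3373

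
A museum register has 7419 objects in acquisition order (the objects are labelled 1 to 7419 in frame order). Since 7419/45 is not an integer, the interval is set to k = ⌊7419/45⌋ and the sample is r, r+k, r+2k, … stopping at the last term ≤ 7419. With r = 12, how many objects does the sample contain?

46

k = ⌊7419/45⌋ = 164
Achieved size = ⌊(7419 − 12)/164⌋ + 1 = ⌊7407/164⌋ + 1 = 45 + 1 = 46
(last selection: 12 + 45×164 = 7392 ≤ 7419; next would be 7556 > 7419)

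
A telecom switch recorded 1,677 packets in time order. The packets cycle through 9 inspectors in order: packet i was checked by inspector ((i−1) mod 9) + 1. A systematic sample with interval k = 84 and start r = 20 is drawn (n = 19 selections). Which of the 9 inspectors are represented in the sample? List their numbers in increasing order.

Consecutive selections differ by k = 84, so their inspector numbers differ by 84 mod 9 = 3.
gcd(84, 9) = 3, so the sample visits 9/3 = 3 distinct residues mod 9.
Start 20 is inspector 2; the inspectors hit are 2, 5, 8.

2, 5, 8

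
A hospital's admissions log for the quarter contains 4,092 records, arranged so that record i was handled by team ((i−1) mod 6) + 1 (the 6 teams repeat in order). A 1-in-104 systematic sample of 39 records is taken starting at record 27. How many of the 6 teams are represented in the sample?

Consecutive selections differ by k = 104, so their team numbers differ by 104 mod 6 = 2.
gcd(104, 6) = 2, so the sample visits 6/2 = 3 distinct residues mod 6.
Start 27 is team 3; the teams hit are 1, 3, 5.

3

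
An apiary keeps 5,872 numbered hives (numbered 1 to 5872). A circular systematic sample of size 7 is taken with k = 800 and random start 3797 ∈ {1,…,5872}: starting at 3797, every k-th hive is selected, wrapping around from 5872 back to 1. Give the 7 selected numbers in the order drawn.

Selection 1: 3797
Selection 2: 3797 + 800 = 4597
Selection 3: 4597 + 800 = 5397
Selection 4: 5397 + 800 = 6197 → 6197 − 5872 = 325
Selection 5: 325 + 800 = 1125
Selection 6: 1125 + 800 = 1925
Selection 7: 1925 + 800 = 2725

3797, 4597, 5397, 325, 1125, 1925, 2725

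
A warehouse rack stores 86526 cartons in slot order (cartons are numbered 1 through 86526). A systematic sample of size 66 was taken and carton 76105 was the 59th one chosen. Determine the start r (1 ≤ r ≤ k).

67

k = 86526/66 = 1311
r = 76105 − (59−1)×1311 = 76105 − 76038 = 67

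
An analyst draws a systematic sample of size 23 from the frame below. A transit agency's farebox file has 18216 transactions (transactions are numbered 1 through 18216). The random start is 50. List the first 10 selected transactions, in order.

50, 842, 1634, 2426, 3218, 4010, 4802, 5594, 6386, 7178

k = N/n = 18216/23 = 792
transaction 1: 50
transaction 2: 50 + 792 = 842
transaction 3: 842 + 792 = 1634
transaction 4: 1634 + 792 = 2426
transaction 5: 2426 + 792 = 3218
transaction 6: 3218 + 792 = 4010
transaction 7: 4010 + 792 = 4802
transaction 8: 4802 + 792 = 5594
transaction 9: 5594 + 792 = 6386
transaction 10: 6386 + 792 = 7178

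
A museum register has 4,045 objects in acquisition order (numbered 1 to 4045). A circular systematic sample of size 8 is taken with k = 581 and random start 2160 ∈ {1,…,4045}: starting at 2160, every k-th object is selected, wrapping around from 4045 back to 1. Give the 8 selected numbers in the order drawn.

2160, 2741, 3322, 3903, 439, 1020, 1601, 2182

Selection 1: 2160
Selection 2: 2160 + 581 = 2741
Selection 3: 2741 + 581 = 3322
Selection 4: 3322 + 581 = 3903
Selection 5: 3903 + 581 = 4484 → 4484 − 4045 = 439
Selection 6: 439 + 581 = 1020
Selection 7: 1020 + 581 = 1601
Selection 8: 1601 + 581 = 2182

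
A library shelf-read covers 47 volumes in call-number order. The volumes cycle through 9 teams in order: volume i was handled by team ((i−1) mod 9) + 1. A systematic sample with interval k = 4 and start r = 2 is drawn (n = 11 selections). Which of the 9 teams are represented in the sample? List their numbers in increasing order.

Consecutive selections differ by k = 4, so their team numbers differ by 4 mod 9 = 4.
gcd(4, 9) = 1, so the sample visits 9/1 = 9 distinct residues mod 9.
Start 2 is team 2; the teams hit are 1, 2, 3, 4, 5, 6, 7, 8, 9.

1, 2, 3, 4, 5, 6, 7, 8, 9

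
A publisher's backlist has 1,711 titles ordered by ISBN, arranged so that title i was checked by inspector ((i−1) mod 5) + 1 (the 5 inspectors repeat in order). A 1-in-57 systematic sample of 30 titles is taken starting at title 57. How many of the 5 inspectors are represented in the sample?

5

Consecutive selections differ by k = 57, so their inspector numbers differ by 57 mod 5 = 2.
gcd(57, 5) = 1, so the sample visits 5/1 = 5 distinct residues mod 5.
Start 57 is inspector 2; the inspectors hit are 1, 2, 3, 4, 5.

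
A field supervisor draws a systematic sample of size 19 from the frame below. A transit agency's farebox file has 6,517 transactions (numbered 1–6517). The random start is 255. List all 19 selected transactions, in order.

k = N/n = 6517/19 = 343
transaction 1: 255
transaction 2: 255 + 343 = 598
transaction 3: 598 + 343 = 941
transaction 4: 941 + 343 = 1284
transaction 5: 1284 + 343 = 1627
transaction 6: 1627 + 343 = 1970
transaction 7: 1970 + 343 = 2313
transaction 8: 2313 + 343 = 2656
transaction 9: 2656 + 343 = 2999
transaction 10: 2999 + 343 = 3342
transaction 11: 3342 + 343 = 3685
transaction 12: 3685 + 343 = 4028
transaction 13: 4028 + 343 = 4371
transaction 14: 4371 + 343 = 4714
transaction 15: 4714 + 343 = 5057
transaction 16: 5057 + 343 = 5400
transaction 17: 5400 + 343 = 5743
transaction 18: 5743 + 343 = 6086
transaction 19: 6086 + 343 = 6429

255, 598, 941, 1284, 1627, 1970, 2313, 2656, 2999, 3342, 3685, 4028, 4371, 4714, 5057, 5400, 5743, 6086, 6429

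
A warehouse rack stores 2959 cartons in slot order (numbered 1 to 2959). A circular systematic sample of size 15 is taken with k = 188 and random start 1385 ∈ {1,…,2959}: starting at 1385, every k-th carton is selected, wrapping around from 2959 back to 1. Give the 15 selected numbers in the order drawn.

1385, 1573, 1761, 1949, 2137, 2325, 2513, 2701, 2889, 118, 306, 494, 682, 870, 1058

Selection 1: 1385
Selection 2: 1385 + 188 = 1573
Selection 3: 1573 + 188 = 1761
Selection 4: 1761 + 188 = 1949
Selection 5: 1949 + 188 = 2137
Selection 6: 2137 + 188 = 2325
Selection 7: 2325 + 188 = 2513
Selection 8: 2513 + 188 = 2701
Selection 9: 2701 + 188 = 2889
Selection 10: 2889 + 188 = 3077 → 3077 − 2959 = 118
Selection 11: 118 + 188 = 306
Selection 12: 306 + 188 = 494
Selection 13: 494 + 188 = 682
Selection 14: 682 + 188 = 870
Selection 15: 870 + 188 = 1058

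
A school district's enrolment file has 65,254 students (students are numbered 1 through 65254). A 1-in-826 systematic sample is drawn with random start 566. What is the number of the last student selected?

64994

k = 826
79th selection = r + (79−1)·k = 566 + 78×826 = 566 + 64428 = 64994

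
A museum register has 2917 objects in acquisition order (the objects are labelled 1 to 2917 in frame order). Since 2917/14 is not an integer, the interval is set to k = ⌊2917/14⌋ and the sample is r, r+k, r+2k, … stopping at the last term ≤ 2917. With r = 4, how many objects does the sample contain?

15

k = ⌊2917/14⌋ = 208
Achieved size = ⌊(2917 − 4)/208⌋ + 1 = ⌊2913/208⌋ + 1 = 14 + 1 = 15
(last selection: 4 + 14×208 = 2916 ≤ 2917; next would be 3124 > 2917)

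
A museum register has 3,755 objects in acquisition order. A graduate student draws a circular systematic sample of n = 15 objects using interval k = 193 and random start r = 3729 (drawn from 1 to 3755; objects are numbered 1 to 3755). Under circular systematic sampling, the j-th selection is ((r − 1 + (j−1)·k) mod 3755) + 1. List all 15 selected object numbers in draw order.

Selection 1: 3729
Selection 2: 3729 + 193 = 3922 → 3922 − 3755 = 167
Selection 3: 167 + 193 = 360
Selection 4: 360 + 193 = 553
Selection 5: 553 + 193 = 746
Selection 6: 746 + 193 = 939
Selection 7: 939 + 193 = 1132
Selection 8: 1132 + 193 = 1325
Selection 9: 1325 + 193 = 1518
Selection 10: 1518 + 193 = 1711
Selection 11: 1711 + 193 = 1904
Selection 12: 1904 + 193 = 2097
Selection 13: 2097 + 193 = 2290
Selection 14: 2290 + 193 = 2483
Selection 15: 2483 + 193 = 2676

3729, 167, 360, 553, 746, 939, 1132, 1325, 1518, 1711, 1904, 2097, 2290, 2483, 2676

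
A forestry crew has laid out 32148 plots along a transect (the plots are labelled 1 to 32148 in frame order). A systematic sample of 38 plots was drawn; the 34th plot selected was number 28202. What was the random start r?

k = 32148/38 = 846
r = 28202 − (34−1)×846 = 28202 − 27918 = 284

284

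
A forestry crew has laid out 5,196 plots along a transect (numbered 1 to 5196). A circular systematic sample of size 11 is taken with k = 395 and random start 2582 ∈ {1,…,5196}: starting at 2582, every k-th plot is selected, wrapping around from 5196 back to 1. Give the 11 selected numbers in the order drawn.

2582, 2977, 3372, 3767, 4162, 4557, 4952, 151, 546, 941, 1336

Selection 1: 2582
Selection 2: 2582 + 395 = 2977
Selection 3: 2977 + 395 = 3372
Selection 4: 3372 + 395 = 3767
Selection 5: 3767 + 395 = 4162
Selection 6: 4162 + 395 = 4557
Selection 7: 4557 + 395 = 4952
Selection 8: 4952 + 395 = 5347 → 5347 − 5196 = 151
Selection 9: 151 + 395 = 546
Selection 10: 546 + 395 = 941
Selection 11: 941 + 395 = 1336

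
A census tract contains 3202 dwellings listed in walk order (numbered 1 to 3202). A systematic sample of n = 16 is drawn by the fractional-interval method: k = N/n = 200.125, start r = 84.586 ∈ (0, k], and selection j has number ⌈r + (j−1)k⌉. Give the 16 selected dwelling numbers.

85, 285, 485, 685, 886, 1086, 1286, 1486, 1686, 1886, 2086, 2286, 2487, 2687, 2887, 3087

j=1: r + 0k = 84.586 → ⌈·⌉ = 85
j=2: r + 1k = 284.711 → ⌈·⌉ = 285
j=3: r + 2k = 484.836 → ⌈·⌉ = 485
j=4: r + 3k = 684.961 → ⌈·⌉ = 685
j=5: r + 4k = 885.086 → ⌈·⌉ = 886
j=6: r + 5k = 1085.211 → ⌈·⌉ = 1086
j=7: r + 6k = 1285.336 → ⌈·⌉ = 1286
j=8: r + 7k = 1485.461 → ⌈·⌉ = 1486
j=9: r + 8k = 1685.586 → ⌈·⌉ = 1686
j=10: r + 9k = 1885.711 → ⌈·⌉ = 1886
j=11: r + 10k = 2085.836 → ⌈·⌉ = 2086
j=12: r + 11k = 2285.961 → ⌈·⌉ = 2286
j=13: r + 12k = 2486.086 → ⌈·⌉ = 2487
j=14: r + 13k = 2686.211 → ⌈·⌉ = 2687
j=15: r + 14k = 2886.336 → ⌈·⌉ = 2887
j=16: r + 15k = 3086.461 → ⌈·⌉ = 3087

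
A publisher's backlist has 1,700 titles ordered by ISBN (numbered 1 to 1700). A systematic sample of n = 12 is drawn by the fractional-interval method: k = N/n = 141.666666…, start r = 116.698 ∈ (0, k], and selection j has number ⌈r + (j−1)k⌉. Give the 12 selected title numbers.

117, 259, 401, 542, 684, 826, 967, 1109, 1251, 1392, 1534, 1676

j=1: r + 0k = 116.698 → ⌈·⌉ = 117
j=2: r + 1k = 258.364666… → ⌈·⌉ = 259
j=3: r + 2k = 400.031333… → ⌈·⌉ = 401
j=4: r + 3k = 541.698 → ⌈·⌉ = 542
j=5: r + 4k = 683.364666… → ⌈·⌉ = 684
j=6: r + 5k = 825.031333… → ⌈·⌉ = 826
j=7: r + 6k = 966.698 → ⌈·⌉ = 967
j=8: r + 7k = 1108.364666… → ⌈·⌉ = 1109
j=9: r + 8k = 1250.031333… → ⌈·⌉ = 1251
j=10: r + 9k = 1391.698 → ⌈·⌉ = 1392
j=11: r + 10k = 1533.364666… → ⌈·⌉ = 1534
j=12: r + 11k = 1675.031333… → ⌈·⌉ = 1676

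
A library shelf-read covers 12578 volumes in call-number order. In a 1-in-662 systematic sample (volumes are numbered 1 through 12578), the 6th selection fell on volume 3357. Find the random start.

47

k = 662
r = 3357 − (6−1)×662 = 3357 − 3310 = 47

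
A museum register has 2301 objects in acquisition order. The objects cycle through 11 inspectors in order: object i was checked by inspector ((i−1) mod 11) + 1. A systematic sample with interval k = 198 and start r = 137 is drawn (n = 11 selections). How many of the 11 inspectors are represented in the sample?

1

Consecutive selections differ by k = 198, so their inspector numbers differ by 198 mod 11 = 0.
gcd(198, 11) = 11, so the sample visits 11/11 = 1 distinct residues mod 11.
Start 137 is inspector 5; the inspectors hit are 5.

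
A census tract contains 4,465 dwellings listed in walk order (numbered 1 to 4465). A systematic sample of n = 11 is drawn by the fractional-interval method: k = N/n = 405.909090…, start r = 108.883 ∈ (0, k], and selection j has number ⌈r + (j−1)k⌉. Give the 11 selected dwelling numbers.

j=1: r + 0k = 108.883 → ⌈·⌉ = 109
j=2: r + 1k = 514.792090… → ⌈·⌉ = 515
j=3: r + 2k = 920.701181… → ⌈·⌉ = 921
j=4: r + 3k = 1326.610272… → ⌈·⌉ = 1327
j=5: r + 4k = 1732.519363… → ⌈·⌉ = 1733
j=6: r + 5k = 2138.428454… → ⌈·⌉ = 2139
j=7: r + 6k = 2544.337545… → ⌈·⌉ = 2545
j=8: r + 7k = 2950.246636… → ⌈·⌉ = 2951
j=9: r + 8k = 3356.155727… → ⌈·⌉ = 3357
j=10: r + 9k = 3762.064818… → ⌈·⌉ = 3763
j=11: r + 10k = 4167.973909… → ⌈·⌉ = 4168

109, 515, 921, 1327, 1733, 2139, 2545, 2951, 3357, 3763, 4168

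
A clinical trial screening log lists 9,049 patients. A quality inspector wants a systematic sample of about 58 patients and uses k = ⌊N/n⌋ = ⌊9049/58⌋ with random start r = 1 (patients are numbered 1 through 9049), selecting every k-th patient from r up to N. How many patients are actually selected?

59

k = ⌊9049/58⌋ = 156
Achieved size = ⌊(9049 − 1)/156⌋ + 1 = ⌊9048/156⌋ + 1 = 58 + 1 = 59
(last selection: 1 + 58×156 = 9049 ≤ 9049; next would be 9205 > 9049)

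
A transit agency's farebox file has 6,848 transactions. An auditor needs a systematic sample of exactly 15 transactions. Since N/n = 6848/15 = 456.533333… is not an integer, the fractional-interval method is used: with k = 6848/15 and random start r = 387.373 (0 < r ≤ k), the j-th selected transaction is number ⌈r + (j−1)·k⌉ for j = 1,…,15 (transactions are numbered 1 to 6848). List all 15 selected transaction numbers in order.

j=1: r + 0k = 387.373 → ⌈·⌉ = 388
j=2: r + 1k = 843.906333… → ⌈·⌉ = 844
j=3: r + 2k = 1300.439666… → ⌈·⌉ = 1301
j=4: r + 3k = 1756.973 → ⌈·⌉ = 1757
j=5: r + 4k = 2213.506333… → ⌈·⌉ = 2214
j=6: r + 5k = 2670.039666… → ⌈·⌉ = 2671
j=7: r + 6k = 3126.573 → ⌈·⌉ = 3127
j=8: r + 7k = 3583.106333… → ⌈·⌉ = 3584
j=9: r + 8k = 4039.639666… → ⌈·⌉ = 4040
j=10: r + 9k = 4496.173 → ⌈·⌉ = 4497
j=11: r + 10k = 4952.706333… → ⌈·⌉ = 4953
j=12: r + 11k = 5409.239666… → ⌈·⌉ = 5410
j=13: r + 12k = 5865.773 → ⌈·⌉ = 5866
j=14: r + 13k = 6322.306333… → ⌈·⌉ = 6323
j=15: r + 14k = 6778.839666… → ⌈·⌉ = 6779

388, 844, 1301, 1757, 2214, 2671, 3127, 3584, 4040, 4497, 4953, 5410, 5866, 6323, 6779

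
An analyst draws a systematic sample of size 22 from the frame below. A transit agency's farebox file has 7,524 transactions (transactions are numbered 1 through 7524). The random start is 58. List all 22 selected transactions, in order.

58, 400, 742, 1084, 1426, 1768, 2110, 2452, 2794, 3136, 3478, 3820, 4162, 4504, 4846, 5188, 5530, 5872, 6214, 6556, 6898, 7240

k = N/n = 7524/22 = 342
transaction 1: 58
transaction 2: 58 + 342 = 400
transaction 3: 400 + 342 = 742
transaction 4: 742 + 342 = 1084
transaction 5: 1084 + 342 = 1426
transaction 6: 1426 + 342 = 1768
transaction 7: 1768 + 342 = 2110
transaction 8: 2110 + 342 = 2452
transaction 9: 2452 + 342 = 2794
transaction 10: 2794 + 342 = 3136
transaction 11: 3136 + 342 = 3478
transaction 12: 3478 + 342 = 3820
transaction 13: 3820 + 342 = 4162
transaction 14: 4162 + 342 = 4504
transaction 15: 4504 + 342 = 4846
transaction 16: 4846 + 342 = 5188
transaction 17: 5188 + 342 = 5530
transaction 18: 5530 + 342 = 5872
transaction 19: 5872 + 342 = 6214
transaction 20: 6214 + 342 = 6556
transaction 21: 6556 + 342 = 6898
transaction 22: 6898 + 342 = 7240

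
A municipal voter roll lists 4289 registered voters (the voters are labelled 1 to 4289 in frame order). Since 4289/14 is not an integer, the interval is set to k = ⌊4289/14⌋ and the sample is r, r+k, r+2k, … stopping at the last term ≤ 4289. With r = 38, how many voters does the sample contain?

k = ⌊4289/14⌋ = 306
Achieved size = ⌊(4289 − 38)/306⌋ + 1 = ⌊4251/306⌋ + 1 = 13 + 1 = 14
(last selection: 38 + 13×306 = 4016 ≤ 4289; next would be 4322 > 4289)

14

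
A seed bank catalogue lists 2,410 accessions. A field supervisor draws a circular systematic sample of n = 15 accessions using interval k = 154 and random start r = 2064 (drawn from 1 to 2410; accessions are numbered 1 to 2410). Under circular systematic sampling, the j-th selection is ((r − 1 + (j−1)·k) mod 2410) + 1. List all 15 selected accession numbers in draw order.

2064, 2218, 2372, 116, 270, 424, 578, 732, 886, 1040, 1194, 1348, 1502, 1656, 1810

Selection 1: 2064
Selection 2: 2064 + 154 = 2218
Selection 3: 2218 + 154 = 2372
Selection 4: 2372 + 154 = 2526 → 2526 − 2410 = 116
Selection 5: 116 + 154 = 270
Selection 6: 270 + 154 = 424
Selection 7: 424 + 154 = 578
Selection 8: 578 + 154 = 732
Selection 9: 732 + 154 = 886
Selection 10: 886 + 154 = 1040
Selection 11: 1040 + 154 = 1194
Selection 12: 1194 + 154 = 1348
Selection 13: 1348 + 154 = 1502
Selection 14: 1502 + 154 = 1656
Selection 15: 1656 + 154 = 1810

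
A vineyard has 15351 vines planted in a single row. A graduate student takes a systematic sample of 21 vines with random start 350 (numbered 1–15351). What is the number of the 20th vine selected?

14239

k = 15351/21 = 731
20th selection = r + (20−1)·k = 350 + 19×731 = 350 + 13889 = 14239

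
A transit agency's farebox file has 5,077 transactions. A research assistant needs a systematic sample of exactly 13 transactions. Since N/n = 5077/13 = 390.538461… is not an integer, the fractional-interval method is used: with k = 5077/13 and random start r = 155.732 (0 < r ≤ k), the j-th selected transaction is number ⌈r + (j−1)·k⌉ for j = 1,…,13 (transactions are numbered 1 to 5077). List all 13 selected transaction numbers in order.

j=1: r + 0k = 155.732 → ⌈·⌉ = 156
j=2: r + 1k = 546.270461… → ⌈·⌉ = 547
j=3: r + 2k = 936.808923… → ⌈·⌉ = 937
j=4: r + 3k = 1327.347384… → ⌈·⌉ = 1328
j=5: r + 4k = 1717.885846… → ⌈·⌉ = 1718
j=6: r + 5k = 2108.424307… → ⌈·⌉ = 2109
j=7: r + 6k = 2498.962769… → ⌈·⌉ = 2499
j=8: r + 7k = 2889.501230… → ⌈·⌉ = 2890
j=9: r + 8k = 3280.039692… → ⌈·⌉ = 3281
j=10: r + 9k = 3670.578153… → ⌈·⌉ = 3671
j=11: r + 10k = 4061.116615… → ⌈·⌉ = 4062
j=12: r + 11k = 4451.655076… → ⌈·⌉ = 4452
j=13: r + 12k = 4842.193538… → ⌈·⌉ = 4843

156, 547, 937, 1328, 1718, 2109, 2499, 2890, 3281, 3671, 4062, 4452, 4843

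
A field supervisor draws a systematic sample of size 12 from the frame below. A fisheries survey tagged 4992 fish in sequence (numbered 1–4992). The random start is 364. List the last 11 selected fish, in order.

780, 1196, 1612, 2028, 2444, 2860, 3276, 3692, 4108, 4524, 4940

k = N/n = 4992/12 = 416
2nd selection = 364 + 1×416 = 780
3rd: 780 + 416 = 1196
4th: 1196 + 416 = 1612
5th: 1612 + 416 = 2028
6th: 2028 + 416 = 2444
7th: 2444 + 416 = 2860
8th: 2860 + 416 = 3276
9th: 3276 + 416 = 3692
10th: 3692 + 416 = 4108
11th: 4108 + 416 = 4524
12th: 4524 + 416 = 4940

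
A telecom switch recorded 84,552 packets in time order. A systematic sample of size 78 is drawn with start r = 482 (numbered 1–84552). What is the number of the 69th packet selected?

k = 84552/78 = 1084
69th selection = r + (69−1)·k = 482 + 68×1084 = 482 + 73712 = 74194

74194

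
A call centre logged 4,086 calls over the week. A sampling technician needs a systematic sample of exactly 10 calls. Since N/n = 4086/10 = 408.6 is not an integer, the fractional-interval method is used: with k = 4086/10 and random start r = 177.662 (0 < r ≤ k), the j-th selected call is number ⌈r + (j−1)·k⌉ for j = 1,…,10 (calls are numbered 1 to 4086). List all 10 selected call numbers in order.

178, 587, 995, 1404, 1813, 2221, 2630, 3038, 3447, 3856

j=1: r + 0k = 177.662 → ⌈·⌉ = 178
j=2: r + 1k = 586.262 → ⌈·⌉ = 587
j=3: r + 2k = 994.862 → ⌈·⌉ = 995
j=4: r + 3k = 1403.462 → ⌈·⌉ = 1404
j=5: r + 4k = 1812.062 → ⌈·⌉ = 1813
j=6: r + 5k = 2220.662 → ⌈·⌉ = 2221
j=7: r + 6k = 2629.262 → ⌈·⌉ = 2630
j=8: r + 7k = 3037.862 → ⌈·⌉ = 3038
j=9: r + 8k = 3446.462 → ⌈·⌉ = 3447
j=10: r + 9k = 3855.062 → ⌈·⌉ = 3856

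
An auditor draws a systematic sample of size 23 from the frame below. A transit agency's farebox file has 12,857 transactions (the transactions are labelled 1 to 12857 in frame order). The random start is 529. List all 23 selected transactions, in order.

k = N/n = 12857/23 = 559
transaction 1: 529
transaction 2: 529 + 559 = 1088
transaction 3: 1088 + 559 = 1647
transaction 4: 1647 + 559 = 2206
transaction 5: 2206 + 559 = 2765
transaction 6: 2765 + 559 = 3324
transaction 7: 3324 + 559 = 3883
transaction 8: 3883 + 559 = 4442
transaction 9: 4442 + 559 = 5001
transaction 10: 5001 + 559 = 5560
transaction 11: 5560 + 559 = 6119
transaction 12: 6119 + 559 = 6678
transaction 13: 6678 + 559 = 7237
transaction 14: 7237 + 559 = 7796
transaction 15: 7796 + 559 = 8355
transaction 16: 8355 + 559 = 8914
transaction 17: 8914 + 559 = 9473
transaction 18: 9473 + 559 = 10032
transaction 19: 10032 + 559 = 10591
transaction 20: 10591 + 559 = 11150
transaction 21: 11150 + 559 = 11709
transaction 22: 11709 + 559 = 12268
transaction 23: 12268 + 559 = 12827

529, 1088, 1647, 2206, 2765, 3324, 3883, 4442, 5001, 5560, 6119, 6678, 7237, 7796, 8355, 8914, 9473, 10032, 10591, 11150, 11709, 12268, 12827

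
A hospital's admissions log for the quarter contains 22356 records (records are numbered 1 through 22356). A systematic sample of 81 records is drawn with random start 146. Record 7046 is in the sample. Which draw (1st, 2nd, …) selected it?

26

k = 22356/81 = 276
position = (7046 − 146)/276 + 1 = 6900/276 + 1 = 25 + 1 = 26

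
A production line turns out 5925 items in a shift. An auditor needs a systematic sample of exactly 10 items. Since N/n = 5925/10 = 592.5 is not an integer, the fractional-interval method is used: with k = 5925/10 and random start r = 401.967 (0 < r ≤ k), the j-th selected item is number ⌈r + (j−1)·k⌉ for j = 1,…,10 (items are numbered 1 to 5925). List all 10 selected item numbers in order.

402, 995, 1587, 2180, 2772, 3365, 3957, 4550, 5142, 5735

j=1: r + 0k = 401.967 → ⌈·⌉ = 402
j=2: r + 1k = 994.467 → ⌈·⌉ = 995
j=3: r + 2k = 1586.967 → ⌈·⌉ = 1587
j=4: r + 3k = 2179.467 → ⌈·⌉ = 2180
j=5: r + 4k = 2771.967 → ⌈·⌉ = 2772
j=6: r + 5k = 3364.467 → ⌈·⌉ = 3365
j=7: r + 6k = 3956.967 → ⌈·⌉ = 3957
j=8: r + 7k = 4549.467 → ⌈·⌉ = 4550
j=9: r + 8k = 5141.967 → ⌈·⌉ = 5142
j=10: r + 9k = 5734.467 → ⌈·⌉ = 5735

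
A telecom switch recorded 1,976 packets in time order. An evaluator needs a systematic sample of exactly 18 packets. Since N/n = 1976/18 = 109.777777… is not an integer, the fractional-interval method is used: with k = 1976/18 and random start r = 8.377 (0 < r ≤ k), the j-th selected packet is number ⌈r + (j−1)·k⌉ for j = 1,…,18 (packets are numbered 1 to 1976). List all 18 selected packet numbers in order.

9, 119, 228, 338, 448, 558, 668, 777, 887, 997, 1107, 1216, 1326, 1436, 1546, 1656, 1765, 1875

j=1: r + 0k = 8.377 → ⌈·⌉ = 9
j=2: r + 1k = 118.154777… → ⌈·⌉ = 119
j=3: r + 2k = 227.932555… → ⌈·⌉ = 228
j=4: r + 3k = 337.710333… → ⌈·⌉ = 338
j=5: r + 4k = 447.488111… → ⌈·⌉ = 448
j=6: r + 5k = 557.265888… → ⌈·⌉ = 558
j=7: r + 6k = 667.043666… → ⌈·⌉ = 668
j=8: r + 7k = 776.821444… → ⌈·⌉ = 777
j=9: r + 8k = 886.599222… → ⌈·⌉ = 887
j=10: r + 9k = 996.377 → ⌈·⌉ = 997
j=11: r + 10k = 1106.154777… → ⌈·⌉ = 1107
j=12: r + 11k = 1215.932555… → ⌈·⌉ = 1216
j=13: r + 12k = 1325.710333… → ⌈·⌉ = 1326
j=14: r + 13k = 1435.488111… → ⌈·⌉ = 1436
j=15: r + 14k = 1545.265888… → ⌈·⌉ = 1546
j=16: r + 15k = 1655.043666… → ⌈·⌉ = 1656
j=17: r + 16k = 1764.821444… → ⌈·⌉ = 1765
j=18: r + 17k = 1874.599222… → ⌈·⌉ = 1875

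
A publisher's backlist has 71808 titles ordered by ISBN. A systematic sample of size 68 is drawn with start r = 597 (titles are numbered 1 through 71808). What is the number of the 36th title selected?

37557

k = 71808/68 = 1056
36th selection = r + (36−1)·k = 597 + 35×1056 = 597 + 36960 = 37557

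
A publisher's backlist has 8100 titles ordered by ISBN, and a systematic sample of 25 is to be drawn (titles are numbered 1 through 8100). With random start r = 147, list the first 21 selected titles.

k = N/n = 8100/25 = 324
title 1: 147
title 2: 147 + 324 = 471
title 3: 471 + 324 = 795
title 4: 795 + 324 = 1119
title 5: 1119 + 324 = 1443
title 6: 1443 + 324 = 1767
title 7: 1767 + 324 = 2091
title 8: 2091 + 324 = 2415
title 9: 2415 + 324 = 2739
title 10: 2739 + 324 = 3063
title 11: 3063 + 324 = 3387
title 12: 3387 + 324 = 3711
title 13: 3711 + 324 = 4035
title 14: 4035 + 324 = 4359
title 15: 4359 + 324 = 4683
title 16: 4683 + 324 = 5007
title 17: 5007 + 324 = 5331
title 18: 5331 + 324 = 5655
title 19: 5655 + 324 = 5979
title 20: 5979 + 324 = 6303
title 21: 6303 + 324 = 6627

147, 471, 795, 1119, 1443, 1767, 2091, 2415, 2739, 3063, 3387, 3711, 4035, 4359, 4683, 5007, 5331, 5655, 5979, 6303, 6627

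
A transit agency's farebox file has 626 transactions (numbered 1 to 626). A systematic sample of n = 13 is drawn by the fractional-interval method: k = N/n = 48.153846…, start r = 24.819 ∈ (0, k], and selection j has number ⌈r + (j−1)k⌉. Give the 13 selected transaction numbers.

j=1: r + 0k = 24.819 → ⌈·⌉ = 25
j=2: r + 1k = 72.972846… → ⌈·⌉ = 73
j=3: r + 2k = 121.126692… → ⌈·⌉ = 122
j=4: r + 3k = 169.280538… → ⌈·⌉ = 170
j=5: r + 4k = 217.434384… → ⌈·⌉ = 218
j=6: r + 5k = 265.588230… → ⌈·⌉ = 266
j=7: r + 6k = 313.742076… → ⌈·⌉ = 314
j=8: r + 7k = 361.895923… → ⌈·⌉ = 362
j=9: r + 8k = 410.049769… → ⌈·⌉ = 411
j=10: r + 9k = 458.203615… → ⌈·⌉ = 459
j=11: r + 10k = 506.357461… → ⌈·⌉ = 507
j=12: r + 11k = 554.511307… → ⌈·⌉ = 555
j=13: r + 12k = 602.665153… → ⌈·⌉ = 603

25, 73, 122, 170, 218, 266, 314, 362, 411, 459, 507, 555, 603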